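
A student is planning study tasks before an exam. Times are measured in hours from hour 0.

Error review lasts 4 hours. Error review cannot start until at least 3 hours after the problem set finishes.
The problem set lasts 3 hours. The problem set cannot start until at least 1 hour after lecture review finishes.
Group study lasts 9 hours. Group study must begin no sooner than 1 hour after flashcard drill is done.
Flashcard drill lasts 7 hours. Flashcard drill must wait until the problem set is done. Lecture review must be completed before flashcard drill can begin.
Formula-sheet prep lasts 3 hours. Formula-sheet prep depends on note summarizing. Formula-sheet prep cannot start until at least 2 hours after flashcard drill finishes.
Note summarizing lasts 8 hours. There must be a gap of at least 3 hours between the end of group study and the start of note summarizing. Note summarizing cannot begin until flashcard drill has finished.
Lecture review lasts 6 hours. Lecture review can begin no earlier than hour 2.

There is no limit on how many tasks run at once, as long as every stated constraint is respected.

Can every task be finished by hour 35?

No

Lecture review waits on its own release at hour 2, so it starts at hour 2 and finishes at 2 + 6 = hour 8.
The problem set cannot begin until lecture review (finishes hour 8, plus 1-hour gap → hour 9). It runs from hour 9 to 9 + 3 = hour 12.
After the problem set (finishes hour 12, plus 3-hour gap → hour 15), error review can start at hour 15 and finishes at hour 19.
Flashcard drill has to wait for the problem set (finishes hour 12); lecture review (finishes hour 8). The latest of these is hour 12, so flashcard drill runs hour 12 to 12 + 7 = hour 19.
After flashcard drill (finishes hour 19, plus 1-hour gap → hour 20), group study can start at hour 20 and finishes at hour 29.
For note summarizing: group study (finishes hour 29, plus 3-hour gap → hour 32); flashcard drill (finishes hour 19). Taking the maximum gives a start of hour 32, and it finishes at 32 + 8 = hour 40.
Formula-sheet prep cannot start until note summarizing (finishes hour 40); flashcard drill (finishes hour 19, plus 2-hour gap → hour 21). The controlling bound is hour 40, so formula-sheet prep finishes at 40 + 3 = hour 43.
The earliest everything can be done is hour 43, which is after the deadline of 35, so it is not possible.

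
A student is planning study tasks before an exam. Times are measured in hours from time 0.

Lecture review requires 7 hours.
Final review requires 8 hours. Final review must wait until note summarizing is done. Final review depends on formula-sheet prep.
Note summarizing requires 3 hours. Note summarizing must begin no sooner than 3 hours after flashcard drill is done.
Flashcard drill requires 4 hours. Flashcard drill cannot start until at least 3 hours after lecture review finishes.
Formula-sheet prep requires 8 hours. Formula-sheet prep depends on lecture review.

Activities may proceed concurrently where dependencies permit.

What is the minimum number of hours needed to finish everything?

Nothing blocks lecture review, so it runs from hour 0 to hour 7.
After lecture review (finishes hour 7), formula-sheet prep can start at hour 7 and finishes at hour 15.
After lecture review (finishes hour 7, plus 3-hour gap → hour 10), flashcard drill can start at hour 10 and finishes at hour 14.
Note summarizing cannot begin until flashcard drill (finishes hour 14, plus 3-hour gap → hour 17). It runs from hour 17 to 17 + 3 = hour 20.
For final review: note summarizing (finishes hour 20); formula-sheet prep (finishes hour 15). Taking the maximum gives a start of hour 20, and it finishes at 20 + 8 = hour 28.
All tasks are finished once the last one completes. Finish times: Lecture review at 7, Flashcard drill at 14, Note summarizing at 20, Formula-sheet prep at 15, Final review at 28. The latest is hour 28.

28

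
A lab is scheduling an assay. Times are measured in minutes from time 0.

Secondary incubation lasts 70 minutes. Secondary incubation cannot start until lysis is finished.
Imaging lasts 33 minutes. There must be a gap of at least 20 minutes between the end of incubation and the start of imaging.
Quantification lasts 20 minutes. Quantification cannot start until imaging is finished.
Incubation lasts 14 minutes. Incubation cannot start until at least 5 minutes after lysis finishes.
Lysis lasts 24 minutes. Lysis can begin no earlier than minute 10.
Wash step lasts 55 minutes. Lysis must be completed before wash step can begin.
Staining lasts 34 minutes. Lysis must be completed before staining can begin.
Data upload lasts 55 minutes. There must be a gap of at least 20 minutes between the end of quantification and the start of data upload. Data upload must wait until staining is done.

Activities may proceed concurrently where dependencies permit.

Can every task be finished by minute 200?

No

After its own release at minute 10, lysis can start at minute 10 and finishes at minute 34.
Secondary incubation waits on lysis (finishes minute 34), so it starts at minute 34 and finishes at 34 + 70 = minute 104.
After lysis (finishes minute 34), staining can start at minute 34 and finishes at minute 68.
After lysis (finishes minute 34), wash step can start at minute 34 and finishes at minute 89.
Incubation waits on lysis (finishes minute 34, plus 5-minute gap → minute 39), so it starts at minute 39 and finishes at 39 + 14 = minute 53.
Imaging waits on incubation (finishes minute 53, plus 20-minute gap → minute 73), so it starts at minute 73 and finishes at 73 + 33 = minute 106.
After imaging (finishes minute 106), quantification can start at minute 106 and finishes at minute 126.
Data upload cannot start until quantification (finishes minute 126, plus 20-minute gap → minute 146); staining (finishes minute 68). The controlling bound is minute 146, so data upload finishes at 146 + 55 = minute 201.
The earliest everything can be done is minute 201, which is after the deadline of 200, so it is not possible.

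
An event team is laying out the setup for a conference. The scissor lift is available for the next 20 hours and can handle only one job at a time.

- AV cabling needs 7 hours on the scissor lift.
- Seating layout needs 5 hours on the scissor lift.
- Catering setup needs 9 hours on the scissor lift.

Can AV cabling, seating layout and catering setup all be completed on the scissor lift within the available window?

No

Running back to back, the jobs need 7 + 5 + 9 = 21 hours on the scissor lift.
Since 21 > 20, they cannot all fit.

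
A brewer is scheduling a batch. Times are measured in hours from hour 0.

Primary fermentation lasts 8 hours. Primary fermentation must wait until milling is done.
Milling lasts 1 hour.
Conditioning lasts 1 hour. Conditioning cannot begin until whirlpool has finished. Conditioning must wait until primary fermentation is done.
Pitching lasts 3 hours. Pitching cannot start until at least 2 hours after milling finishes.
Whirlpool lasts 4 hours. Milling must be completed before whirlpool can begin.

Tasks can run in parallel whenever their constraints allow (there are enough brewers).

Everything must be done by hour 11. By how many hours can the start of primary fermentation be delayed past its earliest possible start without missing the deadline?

Milling has no prerequisites, so it starts at hour 0 and finishes at hour 1.
Primary fermentation cannot begin until milling (finishes hour 1). It runs from hour 1 to 1 + 8 = hour 9.

Working backward from the deadline:
To finish by hour 11, conditioning (duration 1) must start no later than hour 10.
Primary fermentation has to be done before conditioning (must start by hour 10). That means finishing by hour 10, i.e. starting by 10 − 8 = hour 2.
So primary fermentation can start as early as hour 1 and as late as hour 2, giving 2 − 1 = 1 hour of slack.

1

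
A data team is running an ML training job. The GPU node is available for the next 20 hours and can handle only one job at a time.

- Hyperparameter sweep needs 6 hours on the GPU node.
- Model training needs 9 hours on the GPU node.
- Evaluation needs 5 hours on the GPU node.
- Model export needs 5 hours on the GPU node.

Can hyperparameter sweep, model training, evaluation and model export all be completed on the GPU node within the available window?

Running back to back, the jobs need 6 + 9 + 5 + 5 = 25 hours on the GPU node.
Since 25 > 20, they cannot all fit.

No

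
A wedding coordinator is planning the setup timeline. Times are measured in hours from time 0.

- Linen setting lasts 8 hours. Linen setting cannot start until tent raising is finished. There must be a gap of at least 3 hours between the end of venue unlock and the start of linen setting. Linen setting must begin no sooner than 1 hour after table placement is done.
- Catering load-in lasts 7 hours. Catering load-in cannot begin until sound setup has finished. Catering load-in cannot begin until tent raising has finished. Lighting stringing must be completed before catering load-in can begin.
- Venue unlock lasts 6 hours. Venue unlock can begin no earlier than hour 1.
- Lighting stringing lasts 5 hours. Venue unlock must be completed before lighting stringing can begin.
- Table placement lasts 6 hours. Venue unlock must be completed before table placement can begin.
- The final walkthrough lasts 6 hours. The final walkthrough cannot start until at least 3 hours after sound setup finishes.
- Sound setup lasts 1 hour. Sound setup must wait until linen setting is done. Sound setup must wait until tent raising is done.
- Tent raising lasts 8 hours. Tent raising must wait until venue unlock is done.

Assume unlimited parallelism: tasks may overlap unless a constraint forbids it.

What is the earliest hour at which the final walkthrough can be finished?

33

After its own release at hour 1, venue unlock can start at hour 1 and finishes at hour 7.
After venue unlock (finishes hour 7), table placement can start at hour 7 and finishes at hour 13.
Tent raising waits on venue unlock (finishes hour 7), so it starts at hour 7 and finishes at 7 + 8 = hour 15.
For linen setting: tent raising (finishes hour 15); venue unlock (finishes hour 7, plus 3-hour gap → hour 10); table placement (finishes hour 13, plus 1-hour gap → hour 14). Taking the maximum gives a start of hour 15, and it finishes at 15 + 8 = hour 23.
Sound setup cannot start until linen setting (finishes hour 23); tent raising (finishes hour 15). The controlling bound is hour 23, so sound setup finishes at 23 + 1 = hour 24.
The final walkthrough waits on sound setup (finishes hour 24, plus 3-hour gap → hour 27), so it starts at hour 27 and finishes at 27 + 6 = hour 33.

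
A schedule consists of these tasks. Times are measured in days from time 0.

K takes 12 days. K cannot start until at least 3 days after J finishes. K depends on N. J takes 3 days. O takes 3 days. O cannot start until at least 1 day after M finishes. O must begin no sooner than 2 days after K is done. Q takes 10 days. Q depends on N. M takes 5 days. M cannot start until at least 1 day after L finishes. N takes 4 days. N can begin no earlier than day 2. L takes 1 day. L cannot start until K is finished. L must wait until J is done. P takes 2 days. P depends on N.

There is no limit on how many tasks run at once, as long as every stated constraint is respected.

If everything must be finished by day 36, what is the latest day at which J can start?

7

O has no dependents, so it just needs to finish by day 36. Starting by 36 − 3 = day 33 achieves that.
M has to be done before O (must start by day 33, minus 1-day gap → day 32). That means finishing by day 32, i.e. starting by 32 − 5 = day 27.
L must finish before M (must start by day 27, minus 1-day gap → day 26). With a 1-day duration, L must start by 26 − 1 = day 25.
K feeds L (must start by day 25); O (must start by day 33, minus 2-day gap → day 31). Taking the minimum, K must finish by day 25 and start by 25 − 12 = day 13.
For J: K (must start by day 13, minus 3-day gap → day 10); L (must start by day 25). The most restrictive is day 10; with a 3-day duration, J must start by day 7.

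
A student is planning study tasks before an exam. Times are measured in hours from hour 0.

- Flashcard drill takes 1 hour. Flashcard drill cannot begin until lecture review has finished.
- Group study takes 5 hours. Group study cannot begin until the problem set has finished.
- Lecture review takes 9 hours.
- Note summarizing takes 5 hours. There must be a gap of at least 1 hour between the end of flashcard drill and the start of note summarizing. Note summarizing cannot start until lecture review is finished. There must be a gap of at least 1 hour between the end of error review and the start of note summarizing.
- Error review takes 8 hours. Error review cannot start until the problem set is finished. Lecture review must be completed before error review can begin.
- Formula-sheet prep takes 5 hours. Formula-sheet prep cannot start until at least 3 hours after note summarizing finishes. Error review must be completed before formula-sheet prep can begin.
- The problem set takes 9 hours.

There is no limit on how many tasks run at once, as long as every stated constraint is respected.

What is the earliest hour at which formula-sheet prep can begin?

26

The problem set can start immediately at hour 0; it finishes at hour 9.
Nothing blocks lecture review, so it runs from hour 0 to hour 9.
Error review needs all of the problem set (finishes hour 9); lecture review (finishes hour 9). That puts its earliest start at hour 9; it finishes at 9 + 8 = hour 17.
Flashcard drill cannot begin until lecture review (finishes hour 9). It runs from hour 9 to 9 + 1 = hour 10.
For note summarizing: flashcard drill (finishes hour 10, plus 1-hour gap → hour 11); lecture review (finishes hour 9); error review (finishes hour 17, plus 1-hour gap → hour 18). Taking the maximum gives a start of hour 18, and it finishes at 18 + 5 = hour 23.
Formula-sheet prep waits on note summarizing (finishes hour 23, plus 3-hour gap → hour 26); error review (finishes hour 17). The latest of these is hour 26, which is the earliest formula-sheet prep can start.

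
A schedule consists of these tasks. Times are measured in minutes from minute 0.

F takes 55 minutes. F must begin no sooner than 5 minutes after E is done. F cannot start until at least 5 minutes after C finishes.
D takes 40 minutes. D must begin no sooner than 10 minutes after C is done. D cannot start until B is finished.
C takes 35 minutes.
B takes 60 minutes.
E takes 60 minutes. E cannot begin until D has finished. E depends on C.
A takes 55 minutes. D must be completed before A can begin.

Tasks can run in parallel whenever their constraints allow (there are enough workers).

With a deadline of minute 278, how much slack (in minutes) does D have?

58

C has no prerequisites, so it starts at minute 0 and finishes at minute 35.
B has no prerequisites, so it starts at minute 0 and finishes at minute 60.
D has to wait for C (finishes minute 35, plus 10-minute gap → minute 45); B (finishes minute 60). The latest of these is minute 60, so D runs minute 60 to 60 + 40 = minute 100.

Working backward from the deadline:
A has no dependents, so it just needs to finish by minute 278. Starting by 278 − 55 = minute 223 achieves that.
Nothing follows F; the deadline of minute 278 is its only limit. It must start by 278 − 55 = minute 223.
E feeds into F (must start by minute 223, minus 5-minute gap → minute 218); so E must finish by minute 218 and therefore start by minute 158.
For D: A (must start by minute 223); E (must start by minute 158). The most restrictive is minute 158; with a 40-minute duration, D must start by minute 118.
So D can start as early as minute 60 and as late as minute 118, giving 118 − 60 = 58 minutes of slack.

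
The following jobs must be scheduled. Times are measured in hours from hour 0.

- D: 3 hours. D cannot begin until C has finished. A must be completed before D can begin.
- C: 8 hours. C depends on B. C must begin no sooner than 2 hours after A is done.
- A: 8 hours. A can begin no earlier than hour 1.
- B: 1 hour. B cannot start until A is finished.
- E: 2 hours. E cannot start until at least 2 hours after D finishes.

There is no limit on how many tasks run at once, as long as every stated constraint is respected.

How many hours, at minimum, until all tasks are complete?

A cannot begin until its own release at hour 1. It runs from hour 1 to 1 + 8 = hour 9.
B waits on A (finishes hour 9), so it starts at hour 9 and finishes at 9 + 1 = hour 10.
C needs all of B (finishes hour 10); A (finishes hour 9, plus 2-hour gap → hour 11). That puts its earliest start at hour 11; it finishes at 11 + 8 = hour 19.
D has to wait for C (finishes hour 19); A (finishes hour 9). The latest of these is hour 19, so D runs hour 19 to 19 + 3 = hour 22.
E cannot begin until D (finishes hour 22, plus 2-hour gap → hour 24). It runs from hour 24 to 24 + 2 = hour 26.
All tasks are finished once the last one completes. Finish times: A at 9, B at 10, C at 19, D at 22, E at 26. The latest is hour 26.

26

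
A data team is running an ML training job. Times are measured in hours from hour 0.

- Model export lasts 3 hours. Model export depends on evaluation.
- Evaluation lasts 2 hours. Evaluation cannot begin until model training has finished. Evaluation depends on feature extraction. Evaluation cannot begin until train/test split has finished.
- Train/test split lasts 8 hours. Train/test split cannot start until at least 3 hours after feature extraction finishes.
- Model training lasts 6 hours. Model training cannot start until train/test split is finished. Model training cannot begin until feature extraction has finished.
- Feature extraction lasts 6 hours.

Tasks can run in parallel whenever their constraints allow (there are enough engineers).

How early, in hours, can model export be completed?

28

Feature extraction has no prerequisites, so it starts at hour 0 and finishes at hour 6.
Train/test split cannot begin until feature extraction (finishes hour 6, plus 3-hour gap → hour 9). It runs from hour 9 to 9 + 8 = hour 17.
For model training: train/test split (finishes hour 17); feature extraction (finishes hour 6). Taking the maximum gives a start of hour 17, and it finishes at 17 + 6 = hour 23.
Evaluation needs all of model training (finishes hour 23); feature extraction (finishes hour 6); train/test split (finishes hour 17). That puts its earliest start at hour 23; it finishes at 23 + 2 = hour 25.
Model export waits on evaluation (finishes hour 25), so it starts at hour 25 and finishes at 25 + 3 = hour 28.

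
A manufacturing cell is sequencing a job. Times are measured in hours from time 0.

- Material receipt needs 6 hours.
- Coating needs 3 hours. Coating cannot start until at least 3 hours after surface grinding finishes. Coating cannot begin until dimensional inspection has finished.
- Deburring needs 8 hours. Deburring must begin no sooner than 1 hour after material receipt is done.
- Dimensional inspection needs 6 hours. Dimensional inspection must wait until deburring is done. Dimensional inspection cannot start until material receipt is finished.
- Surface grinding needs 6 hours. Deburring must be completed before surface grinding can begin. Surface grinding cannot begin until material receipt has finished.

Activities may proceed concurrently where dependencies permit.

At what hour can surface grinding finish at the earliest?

Material receipt can start immediately at hour 0; it finishes at hour 6.
Deburring cannot begin until material receipt (finishes hour 6, plus 1-hour gap → hour 7). It runs from hour 7 to 7 + 8 = hour 15.
For surface grinding: deburring (finishes hour 15); material receipt (finishes hour 6). Taking the maximum gives a start of hour 15, and it finishes at 15 + 6 = hour 21.

21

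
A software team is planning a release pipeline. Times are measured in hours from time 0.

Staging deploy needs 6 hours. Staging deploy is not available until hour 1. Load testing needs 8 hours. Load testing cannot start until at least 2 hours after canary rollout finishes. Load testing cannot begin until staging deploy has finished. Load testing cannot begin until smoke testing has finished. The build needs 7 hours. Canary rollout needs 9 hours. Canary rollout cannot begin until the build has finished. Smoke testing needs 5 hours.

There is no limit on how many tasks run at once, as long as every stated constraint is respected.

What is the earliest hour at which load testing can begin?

18

Smoke testing has no prerequisites, so it starts at hour 0 and finishes at hour 5.
Staging deploy waits on its own release at hour 1, so it starts at hour 1 and finishes at 1 + 6 = hour 7.
The build has no prerequisites, so it starts at hour 0 and finishes at hour 7.
After the build (finishes hour 7), canary rollout can start at hour 7 and finishes at hour 16.
Load testing waits on canary rollout (finishes hour 16, plus 2-hour gap → hour 18); staging deploy (finishes hour 7); smoke testing (finishes hour 5). The latest of these is hour 18, which is the earliest load testing can start.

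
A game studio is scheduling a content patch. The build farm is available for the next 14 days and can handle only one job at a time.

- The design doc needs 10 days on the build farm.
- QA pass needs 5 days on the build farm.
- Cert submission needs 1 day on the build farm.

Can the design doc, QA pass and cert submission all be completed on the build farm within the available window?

No

Running back to back, the jobs need 10 + 5 + 1 = 16 days on the build farm.
Since 16 > 14, they cannot all fit.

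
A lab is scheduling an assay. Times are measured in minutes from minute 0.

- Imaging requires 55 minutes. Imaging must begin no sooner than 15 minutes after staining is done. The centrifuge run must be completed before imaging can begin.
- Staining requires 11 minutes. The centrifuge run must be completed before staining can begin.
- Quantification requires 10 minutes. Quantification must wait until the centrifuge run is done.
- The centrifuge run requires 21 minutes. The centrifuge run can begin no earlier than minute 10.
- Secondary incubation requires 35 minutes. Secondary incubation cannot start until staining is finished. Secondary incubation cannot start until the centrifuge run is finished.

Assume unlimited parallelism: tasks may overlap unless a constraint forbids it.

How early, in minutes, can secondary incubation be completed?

77

The centrifuge run cannot begin until its own release at minute 10. It runs from minute 10 to 10 + 21 = minute 31.
After the centrifuge run (finishes minute 31), staining can start at minute 31 and finishes at minute 42.
For secondary incubation: staining (finishes minute 42); the centrifuge run (finishes minute 31). Taking the maximum gives a start of minute 42, and it finishes at 42 + 35 = minute 77.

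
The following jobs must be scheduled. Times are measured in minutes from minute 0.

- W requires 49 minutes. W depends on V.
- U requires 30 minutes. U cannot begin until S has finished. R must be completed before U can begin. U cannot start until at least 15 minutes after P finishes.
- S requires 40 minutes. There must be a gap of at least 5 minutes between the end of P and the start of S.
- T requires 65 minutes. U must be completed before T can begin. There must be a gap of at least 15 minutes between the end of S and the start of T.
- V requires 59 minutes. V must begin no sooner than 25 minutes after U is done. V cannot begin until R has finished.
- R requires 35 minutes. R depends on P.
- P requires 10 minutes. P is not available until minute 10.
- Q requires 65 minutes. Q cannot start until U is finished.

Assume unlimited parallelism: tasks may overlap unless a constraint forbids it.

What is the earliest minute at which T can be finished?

160

After its own release at minute 10, P can start at minute 10 and finishes at minute 20.
After P (finishes minute 20, plus 5-minute gap → minute 25), S can start at minute 25 and finishes at minute 65.
R cannot begin until P (finishes minute 20). It runs from minute 20 to 20 + 35 = minute 55.
For U: S (finishes minute 65); R (finishes minute 55); P (finishes minute 20, plus 15-minute gap → minute 35). Taking the maximum gives a start of minute 65, and it finishes at 65 + 30 = minute 95.
T cannot start until U (finishes minute 95); S (finishes minute 65, plus 15-minute gap → minute 80). The controlling bound is minute 95, so T finishes at 95 + 65 = minute 160.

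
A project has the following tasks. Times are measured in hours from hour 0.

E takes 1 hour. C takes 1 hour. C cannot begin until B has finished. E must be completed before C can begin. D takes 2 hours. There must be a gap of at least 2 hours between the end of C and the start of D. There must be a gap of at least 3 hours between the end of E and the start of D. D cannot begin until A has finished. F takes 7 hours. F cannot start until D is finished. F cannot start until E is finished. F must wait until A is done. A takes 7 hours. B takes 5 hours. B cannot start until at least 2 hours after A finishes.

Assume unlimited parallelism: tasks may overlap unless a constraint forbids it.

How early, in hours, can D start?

17

E has no prerequisites, so it starts at hour 0 and finishes at hour 1.
Nothing blocks A, so it runs from hour 0 to hour 7.
B waits on A (finishes hour 7, plus 2-hour gap → hour 9), so it starts at hour 9 and finishes at 9 + 5 = hour 14.
C cannot start until B (finishes hour 14); E (finishes hour 1). The controlling bound is hour 14, so C finishes at 14 + 1 = hour 15.
D waits on C (finishes hour 15, plus 2-hour gap → hour 17); E (finishes hour 1, plus 3-hour gap → hour 4); A (finishes hour 7). The latest of these is hour 17, which is the earliest D can start.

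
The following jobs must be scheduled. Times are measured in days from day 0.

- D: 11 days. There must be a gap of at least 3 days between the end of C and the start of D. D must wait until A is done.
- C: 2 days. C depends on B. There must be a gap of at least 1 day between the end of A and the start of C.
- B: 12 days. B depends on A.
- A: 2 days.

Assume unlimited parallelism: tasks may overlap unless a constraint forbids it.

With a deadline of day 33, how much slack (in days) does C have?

A has no prerequisites, so it starts at day 0 and finishes at day 2.
B cannot begin until A (finishes day 2). It runs from day 2 to 2 + 12 = day 14.
C has to wait for B (finishes day 14); A (finishes day 2, plus 1-day gap → day 3). The latest of these is day 14, so C runs day 14 to 14 + 2 = day 16.

Working backward from the deadline:
Nothing follows D; the deadline of day 33 is its only limit. It must start by 33 − 11 = day 22.
C feeds into D (must start by day 22, minus 3-day gap → day 19); so C must finish by day 19 and therefore start by day 17.
So C can start as early as day 14 and as late as day 17, giving 17 − 14 = 3 days of slack.

3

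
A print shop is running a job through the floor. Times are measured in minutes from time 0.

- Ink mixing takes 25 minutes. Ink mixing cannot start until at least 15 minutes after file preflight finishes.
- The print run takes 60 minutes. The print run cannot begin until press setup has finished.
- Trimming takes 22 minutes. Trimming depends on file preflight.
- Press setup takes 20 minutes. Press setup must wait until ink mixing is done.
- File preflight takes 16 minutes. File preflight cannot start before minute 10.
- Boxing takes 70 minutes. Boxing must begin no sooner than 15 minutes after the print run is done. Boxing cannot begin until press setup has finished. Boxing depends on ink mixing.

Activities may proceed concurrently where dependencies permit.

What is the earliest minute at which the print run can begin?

After its own release at minute 10, file preflight can start at minute 10 and finishes at minute 26.
Ink mixing cannot begin until file preflight (finishes minute 26, plus 15-minute gap → minute 41). It runs from minute 41 to 41 + 25 = minute 66.
Press setup cannot begin until ink mixing (finishes minute 66). It runs from minute 66 to 66 + 20 = minute 86.
The print run waits on press setup (finishes minute 86), so the earliest it can start is minute 86.

86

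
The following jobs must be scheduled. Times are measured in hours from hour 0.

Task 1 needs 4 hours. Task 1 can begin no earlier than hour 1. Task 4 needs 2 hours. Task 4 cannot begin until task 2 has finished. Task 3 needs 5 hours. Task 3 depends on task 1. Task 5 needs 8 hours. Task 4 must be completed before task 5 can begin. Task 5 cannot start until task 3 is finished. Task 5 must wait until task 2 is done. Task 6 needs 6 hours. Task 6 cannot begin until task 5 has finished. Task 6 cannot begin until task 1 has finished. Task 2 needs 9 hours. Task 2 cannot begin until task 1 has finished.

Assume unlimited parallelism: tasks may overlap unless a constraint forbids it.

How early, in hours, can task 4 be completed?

16

After its own release at hour 1, task 1 can start at hour 1 and finishes at hour 5.
After task 1 (finishes hour 5), task 2 can start at hour 5 and finishes at hour 14.
Task 4 waits on task 2 (finishes hour 14), so it starts at hour 14 and finishes at 14 + 2 = hour 16.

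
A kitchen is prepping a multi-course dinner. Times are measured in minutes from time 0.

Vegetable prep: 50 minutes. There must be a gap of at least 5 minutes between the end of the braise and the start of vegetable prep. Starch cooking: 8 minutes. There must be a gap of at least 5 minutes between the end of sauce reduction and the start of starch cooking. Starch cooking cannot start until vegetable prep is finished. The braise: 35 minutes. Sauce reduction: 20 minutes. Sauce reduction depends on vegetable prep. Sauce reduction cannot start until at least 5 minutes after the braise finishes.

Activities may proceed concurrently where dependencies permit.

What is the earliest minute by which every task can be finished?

Nothing blocks the braise, so it runs from minute 0 to minute 35.
Vegetable prep cannot begin until the braise (finishes minute 35, plus 5-minute gap → minute 40). It runs from minute 40 to 40 + 50 = minute 90.
Sauce reduction has to wait for vegetable prep (finishes minute 90); the braise (finishes minute 35, plus 5-minute gap → minute 40). The latest of these is minute 90, so sauce reduction runs minute 90 to 90 + 20 = minute 110.
Starch cooking needs all of sauce reduction (finishes minute 110, plus 5-minute gap → minute 115); vegetable prep (finishes minute 90). That puts its earliest start at minute 115; it finishes at 115 + 8 = minute 123.
All tasks are finished once the last one completes. Finish times: The braise at 35, Vegetable prep at 90, Sauce reduction at 110, Starch cooking at 123. The latest is minute 123.

123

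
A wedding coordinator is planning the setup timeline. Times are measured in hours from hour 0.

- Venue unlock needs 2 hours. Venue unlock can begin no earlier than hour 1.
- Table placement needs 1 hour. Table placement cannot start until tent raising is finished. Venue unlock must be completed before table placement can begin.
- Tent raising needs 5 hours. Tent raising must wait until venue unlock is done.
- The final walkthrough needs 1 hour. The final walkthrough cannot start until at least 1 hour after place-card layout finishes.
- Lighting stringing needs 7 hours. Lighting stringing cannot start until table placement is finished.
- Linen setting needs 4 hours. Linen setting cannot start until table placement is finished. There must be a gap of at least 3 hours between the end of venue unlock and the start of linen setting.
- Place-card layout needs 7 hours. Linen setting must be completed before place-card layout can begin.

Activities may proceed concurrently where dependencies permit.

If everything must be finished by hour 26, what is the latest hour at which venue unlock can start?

5

The final walkthrough has no dependents, so it just needs to finish by hour 26. Starting by 26 − 1 = hour 25 achieves that.
Place-card layout must finish before the final walkthrough (must start by hour 25, minus 1-hour gap → hour 24). With a 7-hour duration, place-card layout must start by 24 − 7 = hour 17.
Linen setting must finish before place-card layout (must start by hour 17). With a 4-hour duration, linen setting must start by 17 − 4 = hour 13.
Lighting stringing must finish by hour 26; it takes 7 hours, so it must start by 26 − 7 = hour 19.
Table placement has several dependents: linen setting (must start by hour 13); lighting stringing (must start by hour 19). The earliest of those limits is hour 13, so table placement must start by 13 − 1 = hour 12.
Tent raising has to be done before table placement (must start by hour 12). That means finishing by hour 12, i.e. starting by 12 − 5 = hour 7.
Venue unlock must finish in time for tent raising (must start by hour 7); table placement (must start by hour 12); linen setting (must start by hour 13, minus 3-hour gap → hour 10). The tightest is hour 7, so venue unlock must start by 7 − 2 = hour 5.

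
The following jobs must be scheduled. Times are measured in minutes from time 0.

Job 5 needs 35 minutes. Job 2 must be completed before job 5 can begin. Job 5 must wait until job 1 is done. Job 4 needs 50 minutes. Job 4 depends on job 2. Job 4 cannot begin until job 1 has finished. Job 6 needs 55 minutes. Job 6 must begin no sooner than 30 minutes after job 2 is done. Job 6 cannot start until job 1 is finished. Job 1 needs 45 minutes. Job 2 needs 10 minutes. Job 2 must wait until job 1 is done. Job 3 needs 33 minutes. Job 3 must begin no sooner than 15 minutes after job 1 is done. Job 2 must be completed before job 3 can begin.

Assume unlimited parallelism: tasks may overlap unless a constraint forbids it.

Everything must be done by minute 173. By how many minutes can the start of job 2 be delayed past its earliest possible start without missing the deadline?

Job 1 has no prerequisites, so it starts at minute 0 and finishes at minute 45.
After job 1 (finishes minute 45), job 2 can start at minute 45 and finishes at minute 55.

Working backward from the deadline:
Job 3 must finish by minute 173; it takes 33 minutes, so it must start by 173 − 33 = minute 140.
Job 4 must finish by minute 173; it takes 50 minutes, so it must start by 173 − 50 = minute 123.
To finish by minute 173, job 5 (duration 35) must start no later than minute 138.
Job 6 must finish by minute 173; it takes 55 minutes, so it must start by 173 − 55 = minute 118.
For job 2: job 3 (must start by minute 140); job 4 (must start by minute 123); job 5 (must start by minute 138); job 6 (must start by minute 118, minus 30-minute gap → minute 88). The most restrictive is minute 88; with a 10-minute duration, job 2 must start by minute 78.
So job 2 can start as early as minute 45 and as late as minute 78, giving 78 − 45 = 33 minutes of slack.

33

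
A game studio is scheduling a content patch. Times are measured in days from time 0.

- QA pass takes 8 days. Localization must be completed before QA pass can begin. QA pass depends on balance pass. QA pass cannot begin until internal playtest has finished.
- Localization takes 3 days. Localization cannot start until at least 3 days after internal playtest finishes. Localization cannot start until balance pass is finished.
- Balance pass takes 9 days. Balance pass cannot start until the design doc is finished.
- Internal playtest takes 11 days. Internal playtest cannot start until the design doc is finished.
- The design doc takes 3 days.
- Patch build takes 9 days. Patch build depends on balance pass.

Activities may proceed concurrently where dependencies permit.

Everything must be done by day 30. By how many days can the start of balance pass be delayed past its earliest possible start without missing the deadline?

Nothing blocks the design doc, so it runs from day 0 to day 3.
Balance pass waits on the design doc (finishes day 3), so it starts at day 3 and finishes at 3 + 9 = day 12.

Working backward from the deadline:
QA pass must finish by day 30; it takes 8 days, so it must start by 30 − 8 = day 22.
Since QA pass (must start by day 22) depends on it, localization must finish by day 22. Backing off its 3-day duration gives a latest start of day 19.
Patch build has no dependents, so it just needs to finish by day 30. Starting by 30 − 9 = day 21 achieves that.
Balance pass has several dependents: localization (must start by day 19); QA pass (must start by day 22); patch build (must start by day 21). The earliest of those limits is day 19, so balance pass must start by 19 − 9 = day 10.
So balance pass can start as early as day 3 and as late as day 10, giving 10 − 3 = 7 days of slack.

7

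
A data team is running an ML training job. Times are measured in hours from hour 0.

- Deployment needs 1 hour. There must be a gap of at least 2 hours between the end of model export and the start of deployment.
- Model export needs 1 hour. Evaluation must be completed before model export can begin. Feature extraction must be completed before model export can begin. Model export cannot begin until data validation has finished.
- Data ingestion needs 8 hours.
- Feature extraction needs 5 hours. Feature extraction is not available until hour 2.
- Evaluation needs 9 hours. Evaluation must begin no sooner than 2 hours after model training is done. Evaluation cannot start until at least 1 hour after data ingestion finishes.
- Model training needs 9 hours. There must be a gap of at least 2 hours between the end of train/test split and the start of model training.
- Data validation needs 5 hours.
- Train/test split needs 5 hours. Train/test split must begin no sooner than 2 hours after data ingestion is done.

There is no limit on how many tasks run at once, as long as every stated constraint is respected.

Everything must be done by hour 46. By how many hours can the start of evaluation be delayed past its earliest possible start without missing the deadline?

5

Data ingestion can start immediately at hour 0; it finishes at hour 8.
After data ingestion (finishes hour 8, plus 2-hour gap → hour 10), train/test split can start at hour 10 and finishes at hour 15.
Model training waits on train/test split (finishes hour 15, plus 2-hour gap → hour 17), so it starts at hour 17 and finishes at 17 + 9 = hour 26.
For evaluation: model training (finishes hour 26, plus 2-hour gap → hour 28); data ingestion (finishes hour 8, plus 1-hour gap → hour 9). Taking the maximum gives a start of hour 28, and it finishes at 28 + 9 = hour 37.

Working backward from the deadline:
Deployment must finish by hour 46; it takes 1 hour, so it must start by 46 − 1 = hour 45.
Model export feeds into deployment (must start by hour 45, minus 2-hour gap → hour 43); so model export must finish by hour 43 and therefore start by hour 42.
Since model export (must start by hour 42) depends on it, evaluation must finish by hour 42. Backing off its 9-hour duration gives a latest start of hour 33.
So evaluation can start as early as hour 28 and as late as hour 33, giving 33 − 28 = 5 hours of slack.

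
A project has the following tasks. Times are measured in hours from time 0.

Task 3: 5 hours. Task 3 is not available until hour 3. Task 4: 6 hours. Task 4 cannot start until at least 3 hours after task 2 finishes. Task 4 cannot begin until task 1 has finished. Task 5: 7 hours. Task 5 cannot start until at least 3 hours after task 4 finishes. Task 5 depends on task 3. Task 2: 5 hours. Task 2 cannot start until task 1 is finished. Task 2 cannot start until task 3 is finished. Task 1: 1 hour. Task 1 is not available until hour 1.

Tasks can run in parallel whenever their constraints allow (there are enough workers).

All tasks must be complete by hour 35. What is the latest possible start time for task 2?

Nothing follows task 5; the deadline of hour 35 is its only limit. It must start by 35 − 7 = hour 28.
Task 4 has to be done before task 5 (must start by hour 28, minus 3-hour gap → hour 25). That means finishing by hour 25, i.e. starting by 25 − 6 = hour 19.
Task 2 feeds into task 4 (must start by hour 19, minus 3-hour gap → hour 16); so task 2 must finish by hour 16 and therefore start by hour 11.

11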